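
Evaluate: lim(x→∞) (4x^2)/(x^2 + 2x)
This is an ∞/∞ indeterminate form.

Apply L'Hôpital's rule: differentiate numerator and denominator separately.
  f(x) = 4·x^2   ⇒   f'(x) = 8·x
  g(x) = x^2 + 2·x   ⇒   g'(x) = 2·x + 2
  lim(x→∞) f'(x)/g'(x) = lim(x→∞) (8·x)/(2·x + 2)
  = 4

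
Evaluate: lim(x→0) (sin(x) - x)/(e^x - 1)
This is a 0/0 indeterminate form.

Apply L'Hôpital's rule: differentiate numerator and denominator separately.
  f(x) = -x + sin(x)   ⇒   f'(x) = cos(x) - 1
  g(x) = e^(x) - 1   ⇒   g'(x) = e^(x)
  lim(x→0) f'(x)/g'(x) = lim(x→0) (cos(x) - 1)/(e^(x))
  = 0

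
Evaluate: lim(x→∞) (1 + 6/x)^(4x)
This is an exponential indeterminate form.

For exponential indeterminate forms, take the natural log:
  Let L = lim(x→∞) (1 + 6/x)^(4x)
  Then ln(L) = lim(x→∞) [exponent × ln(base)]
  Evaluate using L'Hôpital or standard limits, then exponentiate.
  L = e^(24)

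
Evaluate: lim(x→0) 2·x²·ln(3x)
This is a 0·∞ indeterminate form.

Rewrite 0·∞ as a quotient (0/0 or ∞/∞ form), then apply L'Hôpital's rule:
  lim(x→0) 2·x²·ln(3x) = 0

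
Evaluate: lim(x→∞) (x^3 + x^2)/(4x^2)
This is an ∞/∞ indeterminate form.

Apply L'Hôpital's rule: differentiate numerator and denominator separately.
  f(x) = x^3 + x^2   ⇒   f'(x) = 3·x^2 + 2·x
  g(x) = 4·x^2   ⇒   g'(x) = 8·x
  lim(x→∞) f'(x)/g'(x) = lim(x→∞) (3·x^2 + 2·x)/(8·x)
  = ∞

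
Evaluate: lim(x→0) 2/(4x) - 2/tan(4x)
This is an ∞-∞ indeterminate form.

Combine fractions or rationalize to convert ∞-∞ to 0/0 form:
  lim(x→0) 2/(4x) - 2/tan(4x) = 0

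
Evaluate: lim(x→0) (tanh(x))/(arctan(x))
This is a 0/0 indeterminate form.

Apply L'Hôpital's rule: differentiate numerator and denominator separately.
  f(x) = tanh(x)   ⇒   f'(x) = 1 - tanh(x)^2
  g(x) = atan(x)   ⇒   g'(x) = 1/(x^2 + 1)
  lim(x→0) f'(x)/g'(x) = lim(x→0) (1 - tanh(x)^2)/(1/(x^2 + 1))
  = 1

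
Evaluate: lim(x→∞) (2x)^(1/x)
This is an exponential indeterminate form.

For exponential indeterminate forms, take the natural log:
  Let L = lim(x→∞) (2x)^(1/x)
  Then ln(L) = lim(x→∞) [exponent × ln(base)]
  Evaluate using L'Hôpital or standard limits, then exponentiate.
  L = 1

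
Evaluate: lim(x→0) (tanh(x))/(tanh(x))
This is a 0/0 indeterminate form.

Apply L'Hôpital's rule: differentiate numerator and denominator separately.
  f(x) = tanh(x)   ⇒   f'(x) = 1 - tanh(x)^2
  g(x) = tanh(x)   ⇒   g'(x) = 1 - tanh(x)^2
  lim(x→0) f'(x)/g'(x) = lim(x→0) (1 - tanh(x)^2)/(1 - tanh(x)^2)
  = 1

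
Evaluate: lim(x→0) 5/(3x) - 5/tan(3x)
This is an ∞-∞ indeterminate form.

Combine fractions or rationalize to convert ∞-∞ to 0/0 form:
  lim(x→0) 5/(3x) - 5/tan(3x) = 0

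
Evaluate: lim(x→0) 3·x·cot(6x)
This is a 0·∞ indeterminate form.

Rewrite 0·∞ as a quotient (0/0 or ∞/∞ form), then apply L'Hôpital's rule:
  lim(x→0) 3·x·cot(6x) = 1/2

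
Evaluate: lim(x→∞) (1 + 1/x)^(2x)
This is an exponential indeterminate form.

For exponential indeterminate forms, take the natural log:
  Let L = lim(x→∞) (1 + 1/x)^(2x)
  Then ln(L) = lim(x→∞) [exponent × ln(base)]
  Evaluate using L'Hôpital or standard limits, then exponentiate.
  L = e²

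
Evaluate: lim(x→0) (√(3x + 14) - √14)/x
This is a standard limit.

Factor or rationalize the expression:
  lim(x→0) (√(3x + 14) - √14)/x = 3·sqrt(14)/28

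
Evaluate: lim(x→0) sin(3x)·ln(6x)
This is a 0·∞ indeterminate form.

Rewrite 0·∞ as a quotient (0/0 or ∞/∞ form), then apply L'Hôpital's rule:
  lim(x→0) sin(3x)·ln(6x) = 0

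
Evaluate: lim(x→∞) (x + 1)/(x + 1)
This is an ∞/∞ indeterminate form.

Apply L'Hôpital's rule: differentiate numerator and denominator separately.
  f(x) = x + 1   ⇒   f'(x) = 1
  g(x) = x + 1   ⇒   g'(x) = 1
  lim(x→∞) f'(x)/g'(x) = lim(x→∞) (1)/(1)
  = 1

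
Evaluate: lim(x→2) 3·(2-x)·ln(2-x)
This is a 0·∞ indeterminate form.

Rewrite 0·∞ as a quotient (0/0 or ∞/∞ form), then apply L'Hôpital's rule:
  lim(x→2) 3·(2-x)·ln(2-x) = 0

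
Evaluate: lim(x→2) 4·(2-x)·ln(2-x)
This is a 0·∞ indeterminate form.

Rewrite 0·∞ as a quotient (0/0 or ∞/∞ form), then apply L'Hôpital's rule:
  lim(x→2) 4·(2-x)·ln(2-x) = 0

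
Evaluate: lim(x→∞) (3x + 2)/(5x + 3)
This is an ∞/∞ indeterminate form.

Apply L'Hôpital's rule: differentiate numerator and denominator separately.
  f(x) = 3·x + 2   ⇒   f'(x) = 3
  g(x) = 5·x + 3   ⇒   g'(x) = 5
  lim(x→∞) f'(x)/g'(x) = lim(x→∞) (3)/(5)
  = 3/5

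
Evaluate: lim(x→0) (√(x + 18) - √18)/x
This is a standard limit.

Factor or rationalize the expression:
  lim(x→0) (√(x + 18) - √18)/x = sqrt(2)/12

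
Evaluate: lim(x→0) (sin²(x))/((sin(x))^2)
This is a 0/0 indeterminate form.

Apply L'Hôpital's rule: differentiate numerator and denominator separately.
  f(x) = sin(x)^2   ⇒   f'(x) = 2·sin(x)·cos(x)
  g(x) = sin(x)^2   ⇒   g'(x) = 2·sin(x)·cos(x)
  lim(x→0) f'(x)/g'(x) = lim(x→0) (2·sin(x)·cos(x))/(2·sin(x)·cos(x))
  = 1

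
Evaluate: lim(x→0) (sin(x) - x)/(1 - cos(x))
This is a 0/0 indeterminate form.

Apply L'Hôpital's rule: differentiate numerator and denominator separately.
  f(x) = -x + sin(x)   ⇒   f'(x) = cos(x) - 1
  g(x) = 1 - cos(x)   ⇒   g'(x) = sin(x)
  lim(x→0) f'(x)/g'(x) = lim(x→0) (cos(x) - 1)/(sin(x))
  = 0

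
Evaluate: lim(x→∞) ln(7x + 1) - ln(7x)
This is an ∞-∞ indeterminate form.

Combine fractions or rationalize to convert ∞-∞ to 0/0 form:
  lim(x→∞) ln(7x + 1) - ln(7x) = 0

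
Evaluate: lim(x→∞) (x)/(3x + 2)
This is an ∞/∞ indeterminate form.

Apply L'Hôpital's rule: differentiate numerator and denominator separately.
  f(x) = x   ⇒   f'(x) = 1
  g(x) = 3·x + 2   ⇒   g'(x) = 3
  lim(x→∞) f'(x)/g'(x) = lim(x→∞) (1)/(3)
  = 1/3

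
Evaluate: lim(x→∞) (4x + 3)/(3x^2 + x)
This is an ∞/∞ indeterminate form.

Apply L'Hôpital's rule: differentiate numerator and denominator separately.
  f(x) = 4·x + 3   ⇒   f'(x) = 4
  g(x) = 3·x^2 + x   ⇒   g'(x) = 6·x + 1
  lim(x→∞) f'(x)/g'(x) = lim(x→∞) (4)/(6·x + 1)
  = 0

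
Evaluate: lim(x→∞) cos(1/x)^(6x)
This is an exponential indeterminate form.

For exponential indeterminate forms, take the natural log:
  Let L = lim(x→∞) cos(1/x)^(6x)
  Then ln(L) = lim(x→∞) [exponent × ln(base)]
  Evaluate using L'Hôpital or standard limits, then exponentiate.
  L = 1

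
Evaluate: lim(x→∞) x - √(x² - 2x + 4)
This is an ∞-∞ indeterminate form.

Combine fractions or rationalize to convert ∞-∞ to 0/0 form:
  lim(x→∞) x - √(x² - 2x + 4) = 1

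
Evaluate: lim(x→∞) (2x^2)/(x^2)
This is an ∞/∞ indeterminate form.

Apply L'Hôpital's rule: differentiate numerator and denominator separately.
  f(x) = 2·x^2   ⇒   f'(x) = 4·x
  g(x) = x^2   ⇒   g'(x) = 2·x
  lim(x→∞) f'(x)/g'(x) = lim(x→∞) (4·x)/(2·x)
  = 2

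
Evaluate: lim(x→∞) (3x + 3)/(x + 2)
This is an ∞/∞ indeterminate form.

Apply L'Hôpital's rule: differentiate numerator and denominator separately.
  f(x) = 3·x + 3   ⇒   f'(x) = 3
  g(x) = x + 2   ⇒   g'(x) = 1
  lim(x→∞) f'(x)/g'(x) = lim(x→∞) (3)/(1)
  = 3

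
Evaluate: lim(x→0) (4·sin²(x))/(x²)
This is a 0/0 indeterminate form.

Apply L'Hôpital's rule: differentiate numerator and denominator separately.
  f(x) = 4·sin(x)^2   ⇒   f'(x) = 8·sin(x)·cos(x)
  g(x) = x^2   ⇒   g'(x) = 2·x
  lim(x→0) f'(x)/g'(x) = lim(x→0) (8·sin(x)·cos(x))/(2·x)
  = 4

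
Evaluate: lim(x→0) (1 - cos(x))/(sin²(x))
This is a 0/0 indeterminate form.

Apply L'Hôpital's rule: differentiate numerator and denominator separately.
  f(x) = 1 - cos(x)   ⇒   f'(x) = sin(x)
  g(x) = sin(x)^2   ⇒   g'(x) = 2·sin(x)·cos(x)
  lim(x→0) f'(x)/g'(x) = lim(x→0) (sin(x))/(2·sin(x)·cos(x))
  = 1/2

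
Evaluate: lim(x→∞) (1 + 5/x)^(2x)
This is an exponential indeterminate form.

For exponential indeterminate forms, take the natural log:
  Let L = lim(x→∞) (1 + 5/x)^(2x)
  Then ln(L) = lim(x→∞) [exponent × ln(base)]
  Evaluate using L'Hôpital or standard limits, then exponentiate.
  L = e^(10)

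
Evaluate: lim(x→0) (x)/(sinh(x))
This is a 0/0 indeterminate form.

Apply L'Hôpital's rule: differentiate numerator and denominator separately.
  f(x) = x   ⇒   f'(x) = 1
  g(x) = sinh(x)   ⇒   g'(x) = cosh(x)
  lim(x→0) f'(x)/g'(x) = lim(x→0) (1)/(cosh(x))
  = 1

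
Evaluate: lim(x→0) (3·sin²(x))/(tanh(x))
This is a 0/0 indeterminate form.

Apply L'Hôpital's rule: differentiate numerator and denominator separately.
  f(x) = 3·sin(x)^2   ⇒   f'(x) = 6·sin(x)·cos(x)
  g(x) = tanh(x)   ⇒   g'(x) = 1 - tanh(x)^2
  lim(x→0) f'(x)/g'(x) = lim(x→0) (6·sin(x)·cos(x))/(1 - tanh(x)^2)
  = 0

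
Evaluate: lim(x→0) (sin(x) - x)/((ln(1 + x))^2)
This is a 0/0 indeterminate form.

Apply L'Hôpital's rule: differentiate numerator and denominator separately.
  f(x) = -x + sin(x)   ⇒   f'(x) = cos(x) - 1
  g(x) = ln(x + 1)^2   ⇒   g'(x) = 2·ln(x + 1)/(x + 1)
  lim(x→0) f'(x)/g'(x) = lim(x→0) (cos(x) - 1)/(2·ln(x + 1)/(x + 1))
  = 0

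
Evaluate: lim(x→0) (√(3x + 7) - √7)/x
This is a standard limit.

Factor or rationalize the expression:
  lim(x→0) (√(3x + 7) - √7)/x = 3·sqrt(7)/14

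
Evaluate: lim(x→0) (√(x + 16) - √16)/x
This is a standard limit.

Factor or rationalize the expression:
  lim(x→0) (√(x + 16) - √16)/x = 1/8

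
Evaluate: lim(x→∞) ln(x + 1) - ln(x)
This is an ∞-∞ indeterminate form.

Combine fractions or rationalize to convert ∞-∞ to 0/0 form:
  lim(x→∞) ln(x + 1) - ln(x) = 0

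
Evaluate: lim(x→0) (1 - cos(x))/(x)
This is a 0/0 indeterminate form.

Apply L'Hôpital's rule: differentiate numerator and denominator separately.
  f(x) = 1 - cos(x)   ⇒   f'(x) = sin(x)
  g(x) = x   ⇒   g'(x) = 1
  lim(x→0) f'(x)/g'(x) = lim(x→0) (sin(x))/(1)
  = 0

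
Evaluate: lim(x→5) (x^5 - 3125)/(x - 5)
This is a standard limit.

Factor or rationalize the expression:
  lim(x→5) (x^5 - 3125)/(x - 5) = 3125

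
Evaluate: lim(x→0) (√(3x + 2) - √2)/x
This is a standard limit.

Factor or rationalize the expression:
  lim(x→0) (√(3x + 2) - √2)/x = 3·sqrt(2)/4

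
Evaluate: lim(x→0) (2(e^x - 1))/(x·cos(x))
This is a 0/0 indeterminate form.

Apply L'Hôpital's rule: differentiate numerator and denominator separately.
  f(x) = 2·e^(x) - 2   ⇒   f'(x) = 2·e^(x)
  g(x) = x·cos(x)   ⇒   g'(x) = -x·sin(x) + cos(x)
  lim(x→0) f'(x)/g'(x) = lim(x→0) (2·e^(x))/(-x·sin(x) + cos(x))
  = 2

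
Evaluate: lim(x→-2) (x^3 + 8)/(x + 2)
This is a standard limit.

Factor or rationalize the expression:
  lim(x→-2) (x^3 + 8)/(x + 2) = 12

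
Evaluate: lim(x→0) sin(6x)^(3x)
This is an exponential indeterminate form.

For exponential indeterminate forms, take the natural log:
  Let L = lim(x→0) sin(6x)^(3x)
  Then ln(L) = lim(x→0) [exponent × ln(base)]
  Evaluate using L'Hôpital or standard limits, then exponentiate.
  L = 1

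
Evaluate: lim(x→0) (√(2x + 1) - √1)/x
This is a standard limit.

Factor or rationalize the expression:
  lim(x→0) (√(2x + 1) - √1)/x = 1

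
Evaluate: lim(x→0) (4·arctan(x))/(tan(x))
This is a 0/0 indeterminate form.

Apply L'Hôpital's rule: differentiate numerator and denominator separately.
  f(x) = 4·atan(x)   ⇒   f'(x) = 4/(x^2 + 1)
  g(x) = tan(x)   ⇒   g'(x) = tan(x)^2 + 1
  lim(x→0) f'(x)/g'(x) = lim(x→0) (4/(x^2 + 1))/(tan(x)^2 + 1)
  = 4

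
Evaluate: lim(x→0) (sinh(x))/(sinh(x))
This is a 0/0 indeterminate form.

Apply L'Hôpital's rule: differentiate numerator and denominator separately.
  f(x) = sinh(x)   ⇒   f'(x) = cosh(x)
  g(x) = sinh(x)   ⇒   g'(x) = cosh(x)
  lim(x→0) f'(x)/g'(x) = lim(x→0) (cosh(x))/(cosh(x))
  = 1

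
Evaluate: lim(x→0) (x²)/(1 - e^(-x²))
This is a 0/0 indeterminate form.

Apply L'Hôpital's rule: differentiate numerator and denominator separately.
  f(x) = x^2   ⇒   f'(x) = 2·x
  g(x) = 1 - e^(-x^2)   ⇒   g'(x) = 2·x·e^(-x^2)
  lim(x→0) f'(x)/g'(x) = lim(x→0) (2·x)/(2·x·e^(-x^2))
  = 1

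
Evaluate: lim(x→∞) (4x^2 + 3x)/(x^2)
This is an ∞/∞ indeterminate form.

Apply L'Hôpital's rule: differentiate numerator and denominator separately.
  f(x) = 4·x^2 + 3·x   ⇒   f'(x) = 8·x + 3
  g(x) = x^2   ⇒   g'(x) = 2·x
  lim(x→∞) f'(x)/g'(x) = lim(x→∞) (8·x + 3)/(2·x)
  = 4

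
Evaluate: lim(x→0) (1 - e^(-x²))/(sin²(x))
This is a 0/0 indeterminate form.

Apply L'Hôpital's rule: differentiate numerator and denominator separately.
  f(x) = 1 - e^(-x^2)   ⇒   f'(x) = 2·x·e^(-x^2)
  g(x) = sin(x)^2   ⇒   g'(x) = 2·sin(x)·cos(x)
  lim(x→0) f'(x)/g'(x) = lim(x→0) (2·x·e^(-x^2))/(2·sin(x)·cos(x))
  = 1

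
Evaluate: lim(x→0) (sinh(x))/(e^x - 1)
This is a 0/0 indeterminate form.

Apply L'Hôpital's rule: differentiate numerator and denominator separately.
  f(x) = sinh(x)   ⇒   f'(x) = cosh(x)
  g(x) = e^(x) - 1   ⇒   g'(x) = e^(x)
  lim(x→0) f'(x)/g'(x) = lim(x→0) (cosh(x))/(e^(x))
  = 1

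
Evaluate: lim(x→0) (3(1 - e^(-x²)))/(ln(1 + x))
This is a 0/0 indeterminate form.

Apply L'Hôpital's rule: differentiate numerator and denominator separately.
  f(x) = 3 - 3·e^(-x^2)   ⇒   f'(x) = 6·x·e^(-x^2)
  g(x) = ln(x + 1)   ⇒   g'(x) = 1/(x + 1)
  lim(x→0) f'(x)/g'(x) = lim(x→0) (6·x·e^(-x^2))/(1/(x + 1))
  = 0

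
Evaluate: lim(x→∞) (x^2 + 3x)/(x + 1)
This is an ∞/∞ indeterminate form.

Apply L'Hôpital's rule: differentiate numerator and denominator separately.
  f(x) = x^2 + 3·x   ⇒   f'(x) = 2·x + 3
  g(x) = x + 1   ⇒   g'(x) = 1
  lim(x→∞) f'(x)/g'(x) = lim(x→∞) (2·x + 3)/(1)
  = ∞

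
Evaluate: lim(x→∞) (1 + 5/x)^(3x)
This is an exponential indeterminate form.

For exponential indeterminate forms, take the natural log:
  Let L = lim(x→∞) (1 + 5/x)^(3x)
  Then ln(L) = lim(x→∞) [exponent × ln(base)]
  Evaluate using L'Hôpital or standard limits, then exponentiate.
  L = e^(15)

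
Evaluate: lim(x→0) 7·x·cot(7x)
This is a 0·∞ indeterminate form.

Rewrite 0·∞ as a quotient (0/0 or ∞/∞ form), then apply L'Hôpital's rule:
  lim(x→0) 7·x·cot(7x) = 1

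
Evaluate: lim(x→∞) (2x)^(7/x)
This is an exponential indeterminate form.

For exponential indeterminate forms, take the natural log:
  Let L = lim(x→∞) (2x)^(7/x)
  Then ln(L) = lim(x→∞) [exponent × ln(base)]
  Evaluate using L'Hôpital or standard limits, then exponentiate.
  L = 1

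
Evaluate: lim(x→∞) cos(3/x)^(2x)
This is an exponential indeterminate form.

For exponential indeterminate forms, take the natural log:
  Let L = lim(x→∞) cos(3/x)^(2x)
  Then ln(L) = lim(x→∞) [exponent × ln(base)]
  Evaluate using L'Hôpital or standard limits, then exponentiate.
  L = 1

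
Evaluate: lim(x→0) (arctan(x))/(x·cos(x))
This is a 0/0 indeterminate form.

Apply L'Hôpital's rule: differentiate numerator and denominator separately.
  f(x) = atan(x)   ⇒   f'(x) = 1/(x^2 + 1)
  g(x) = x·cos(x)   ⇒   g'(x) = -x·sin(x) + cos(x)
  lim(x→0) f'(x)/g'(x) = lim(x→0) (1/(x^2 + 1))/(-x·sin(x) + cos(x))
  = 1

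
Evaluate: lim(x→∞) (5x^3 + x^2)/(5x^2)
This is an ∞/∞ indeterminate form.

Apply L'Hôpital's rule: differentiate numerator and denominator separately.
  f(x) = 5·x^3 + x^2   ⇒   f'(x) = 15·x^2 + 2·x
  g(x) = 5·x^2   ⇒   g'(x) = 10·x
  lim(x→∞) f'(x)/g'(x) = lim(x→∞) (15·x^2 + 2·x)/(10·x)
  = ∞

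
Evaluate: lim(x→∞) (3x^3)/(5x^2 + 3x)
This is an ∞/∞ indeterminate form.

Apply L'Hôpital's rule: differentiate numerator and denominator separately.
  f(x) = 3·x^3   ⇒   f'(x) = 9·x^2
  g(x) = 5·x^2 + 3·x   ⇒   g'(x) = 10·x + 3
  lim(x→∞) f'(x)/g'(x) = lim(x→∞) (9·x^2)/(10·x + 3)
  = ∞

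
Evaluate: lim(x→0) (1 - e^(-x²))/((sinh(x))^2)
This is a 0/0 indeterminate form.

Apply L'Hôpital's rule: differentiate numerator and denominator separately.
  f(x) = 1 - e^(-x^2)   ⇒   f'(x) = 2·x·e^(-x^2)
  g(x) = sinh(x)^2   ⇒   g'(x) = 2·sinh(x)·cosh(x)
  lim(x→0) f'(x)/g'(x) = lim(x→0) (2·x·e^(-x^2))/(2·sinh(x)·cosh(x))
  = 1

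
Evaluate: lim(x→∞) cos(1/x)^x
This is an exponential indeterminate form.

For exponential indeterminate forms, take the natural log:
  Let L = lim(x→∞) cos(1/x)^x
  Then ln(L) = lim(x→∞) [exponent × ln(base)]
  Evaluate using L'Hôpital or standard limits, then exponentiate.
  L = 1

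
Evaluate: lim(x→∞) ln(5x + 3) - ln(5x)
This is an ∞-∞ indeterminate form.

Combine fractions or rationalize to convert ∞-∞ to 0/0 form:
  lim(x→∞) ln(5x + 3) - ln(5x) = 0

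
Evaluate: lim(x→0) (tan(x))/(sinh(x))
This is a 0/0 indeterminate form.

Apply L'Hôpital's rule: differentiate numerator and denominator separately.
  f(x) = tan(x)   ⇒   f'(x) = tan(x)^2 + 1
  g(x) = sinh(x)   ⇒   g'(x) = cosh(x)
  lim(x→0) f'(x)/g'(x) = lim(x→0) (tan(x)^2 + 1)/(cosh(x))
  = 1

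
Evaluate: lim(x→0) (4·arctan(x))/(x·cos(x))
This is a 0/0 indeterminate form.

Apply L'Hôpital's rule: differentiate numerator and denominator separately.
  f(x) = 4·atan(x)   ⇒   f'(x) = 4/(x^2 + 1)
  g(x) = x·cos(x)   ⇒   g'(x) = -x·sin(x) + cos(x)
  lim(x→0) f'(x)/g'(x) = lim(x→0) (4/(x^2 + 1))/(-x·sin(x) + cos(x))
  = 4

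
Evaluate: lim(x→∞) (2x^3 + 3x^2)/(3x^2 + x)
This is an ∞/∞ indeterminate form.

Apply L'Hôpital's rule: differentiate numerator and denominator separately.
  f(x) = 2·x^3 + 3·x^2   ⇒   f'(x) = 6·x^2 + 6·x
  g(x) = 3·x^2 + x   ⇒   g'(x) = 6·x + 1
  lim(x→∞) f'(x)/g'(x) = lim(x→∞) (6·x^2 + 6·x)/(6·x + 1)
  = ∞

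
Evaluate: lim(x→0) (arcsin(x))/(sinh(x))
This is a 0/0 indeterminate form.

Apply L'Hôpital's rule: differentiate numerator and denominator separately.
  f(x) = asin(x)   ⇒   f'(x) = 1/sqrt(1 - x^2)
  g(x) = sinh(x)   ⇒   g'(x) = cosh(x)
  lim(x→0) f'(x)/g'(x) = lim(x→0) (1/sqrt(1 - x^2))/(cosh(x))
  = 1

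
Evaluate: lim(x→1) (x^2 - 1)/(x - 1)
This is a standard limit.

Factor or rationalize the expression:
  lim(x→1) (x^2 - 1)/(x - 1) = 2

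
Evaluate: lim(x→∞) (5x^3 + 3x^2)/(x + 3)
This is an ∞/∞ indeterminate form.

Apply L'Hôpital's rule: differentiate numerator and denominator separately.
  f(x) = 5·x^3 + 3·x^2   ⇒   f'(x) = 15·x^2 + 6·x
  g(x) = x + 3   ⇒   g'(x) = 1
  lim(x→∞) f'(x)/g'(x) = lim(x→∞) (15·x^2 + 6·x)/(1)
  = ∞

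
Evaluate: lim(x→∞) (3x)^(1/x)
This is an exponential indeterminate form.

For exponential indeterminate forms, take the natural log:
  Let L = lim(x→∞) (3x)^(1/x)
  Then ln(L) = lim(x→∞) [exponent × ln(base)]
  Evaluate using L'Hôpital or standard limits, then exponentiate.
  L = 1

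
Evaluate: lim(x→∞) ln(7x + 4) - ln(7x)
This is an ∞-∞ indeterminate form.

Combine fractions or rationalize to convert ∞-∞ to 0/0 form:
  lim(x→∞) ln(7x + 4) - ln(7x) = 0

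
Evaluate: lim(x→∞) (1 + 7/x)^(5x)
This is an exponential indeterminate form.

For exponential indeterminate forms, take the natural log:
  Let L = lim(x→∞) (1 + 7/x)^(5x)
  Then ln(L) = lim(x→∞) [exponent × ln(base)]
  Evaluate using L'Hôpital or standard limits, then exponentiate.
  L = e^(35)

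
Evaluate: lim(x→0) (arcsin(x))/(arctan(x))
This is a 0/0 indeterminate form.

Apply L'Hôpital's rule: differentiate numerator and denominator separately.
  f(x) = asin(x)   ⇒   f'(x) = 1/sqrt(1 - x^2)
  g(x) = atan(x)   ⇒   g'(x) = 1/(x^2 + 1)
  lim(x→0) f'(x)/g'(x) = lim(x→0) (1/sqrt(1 - x^2))/(1/(x^2 + 1))
  = 1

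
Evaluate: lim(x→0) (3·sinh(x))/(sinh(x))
This is a 0/0 indeterminate form.

Apply L'Hôpital's rule: differentiate numerator and denominator separately.
  f(x) = 3·sinh(x)   ⇒   f'(x) = 3·cosh(x)
  g(x) = sinh(x)   ⇒   g'(x) = cosh(x)
  lim(x→0) f'(x)/g'(x) = lim(x→0) (3·cosh(x))/(cosh(x))
  = 3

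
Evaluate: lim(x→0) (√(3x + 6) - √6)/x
This is a standard limit.

Factor or rationalize the expression:
  lim(x→0) (√(3x + 6) - √6)/x = sqrt(6)/4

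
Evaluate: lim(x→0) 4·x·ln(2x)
This is a 0·∞ indeterminate form.

Rewrite 0·∞ as a quotient (0/0 or ∞/∞ form), then apply L'Hôpital's rule:
  lim(x→0) 4·x·ln(2x) = 0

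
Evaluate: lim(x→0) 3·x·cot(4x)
This is a 0·∞ indeterminate form.

Rewrite 0·∞ as a quotient (0/0 or ∞/∞ form), then apply L'Hôpital's rule:
  lim(x→0) 3·x·cot(4x) = 3/4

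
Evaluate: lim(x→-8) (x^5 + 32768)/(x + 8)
This is a standard limit.

Factor or rationalize the expression:
  lim(x→-8) (x^5 + 32768)/(x + 8) = 20480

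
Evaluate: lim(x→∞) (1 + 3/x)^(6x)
This is an exponential indeterminate form.

For exponential indeterminate forms, take the natural log:
  Let L = lim(x→∞) (1 + 3/x)^(6x)
  Then ln(L) = lim(x→∞) [exponent × ln(base)]
  Evaluate using L'Hôpital or standard limits, then exponentiate.
  L = e^(18)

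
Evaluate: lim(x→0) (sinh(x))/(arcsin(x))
This is a 0/0 indeterminate form.

Apply L'Hôpital's rule: differentiate numerator and denominator separately.
  f(x) = sinh(x)   ⇒   f'(x) = cosh(x)
  g(x) = asin(x)   ⇒   g'(x) = 1/sqrt(1 - x^2)
  lim(x→0) f'(x)/g'(x) = lim(x→0) (cosh(x))/(1/sqrt(1 - x^2))
  = 1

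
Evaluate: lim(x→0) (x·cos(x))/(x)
This is a 0/0 indeterminate form.

Apply L'Hôpital's rule: differentiate numerator and denominator separately.
  f(x) = x·cos(x)   ⇒   f'(x) = -x·sin(x) + cos(x)
  g(x) = x   ⇒   g'(x) = 1
  lim(x→0) f'(x)/g'(x) = lim(x→0) (-x·sin(x) + cos(x))/(1)
  = 1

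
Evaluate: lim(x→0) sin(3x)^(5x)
This is an exponential indeterminate form.

For exponential indeterminate forms, take the natural log:
  Let L = lim(x→0) sin(3x)^(5x)
  Then ln(L) = lim(x→0) [exponent × ln(base)]
  Evaluate using L'Hôpital or standard limits, then exponentiate.
  L = 1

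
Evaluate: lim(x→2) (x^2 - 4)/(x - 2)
This is a standard limit.

Factor or rationalize the expression:
  lim(x→2) (x^2 - 4)/(x - 2) = 4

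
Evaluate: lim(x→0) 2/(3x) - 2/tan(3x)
This is an ∞-∞ indeterminate form.

Combine fractions or rationalize to convert ∞-∞ to 0/0 form:
  lim(x→0) 2/(3x) - 2/tan(3x) = 0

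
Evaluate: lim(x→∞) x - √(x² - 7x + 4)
This is an ∞-∞ indeterminate form.

Combine fractions or rationalize to convert ∞-∞ to 0/0 form:
  lim(x→∞) x - √(x² - 7x + 4) = 7/2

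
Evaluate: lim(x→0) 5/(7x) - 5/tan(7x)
This is an ∞-∞ indeterminate form.

Combine fractions or rationalize to convert ∞-∞ to 0/0 form:
  lim(x→0) 5/(7x) - 5/tan(7x) = 0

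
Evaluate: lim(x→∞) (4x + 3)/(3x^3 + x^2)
This is an ∞/∞ indeterminate form.

Apply L'Hôpital's rule: differentiate numerator and denominator separately.
  f(x) = 4·x + 3   ⇒   f'(x) = 4
  g(x) = 3·x^3 + x^2   ⇒   g'(x) = 9·x^2 + 2·x
  lim(x→∞) f'(x)/g'(x) = lim(x→∞) (4)/(9·x^2 + 2·x)
  = 0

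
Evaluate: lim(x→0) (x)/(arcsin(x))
This is a 0/0 indeterminate form.

Apply L'Hôpital's rule: differentiate numerator and denominator separately.
  f(x) = x   ⇒   f'(x) = 1
  g(x) = asin(x)   ⇒   g'(x) = 1/sqrt(1 - x^2)
  lim(x→0) f'(x)/g'(x) = lim(x→0) (1)/(1/sqrt(1 - x^2))
  = 1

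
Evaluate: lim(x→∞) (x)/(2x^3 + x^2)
This is an ∞/∞ indeterminate form.

Apply L'Hôpital's rule: differentiate numerator and denominator separately.
  f(x) = x   ⇒   f'(x) = 1
  g(x) = 2·x^3 + x^2   ⇒   g'(x) = 6·x^2 + 2·x
  lim(x→∞) f'(x)/g'(x) = lim(x→∞) (1)/(6·x^2 + 2·x)
  = 0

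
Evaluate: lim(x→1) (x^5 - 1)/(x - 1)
This is a standard limit.

Factor or rationalize the expression:
  lim(x→1) (x^5 - 1)/(x - 1) = 5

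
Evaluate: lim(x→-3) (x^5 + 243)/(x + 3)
This is a standard limit.

Factor or rationalize the expression:
  lim(x→-3) (x^5 + 243)/(x + 3) = 405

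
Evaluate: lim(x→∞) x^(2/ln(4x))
This is an exponential indeterminate form.

For exponential indeterminate forms, take the natural log:
  Let L = lim(x→∞) x^(2/ln(4x))
  Then ln(L) = lim(x→∞) [exponent × ln(base)]
  Evaluate using L'Hôpital or standard limits, then exponentiate.
  L = e²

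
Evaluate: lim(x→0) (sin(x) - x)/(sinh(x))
This is a 0/0 indeterminate form.

Apply L'Hôpital's rule: differentiate numerator and denominator separately.
  f(x) = -x + sin(x)   ⇒   f'(x) = cos(x) - 1
  g(x) = sinh(x)   ⇒   g'(x) = cosh(x)
  lim(x→0) f'(x)/g'(x) = lim(x→0) (cos(x) - 1)/(cosh(x))
  = 0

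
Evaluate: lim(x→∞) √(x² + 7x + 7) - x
This is an ∞-∞ indeterminate form.

Combine fractions or rationalize to convert ∞-∞ to 0/0 form:
  lim(x→∞) √(x² + 7x + 7) - x = 7/2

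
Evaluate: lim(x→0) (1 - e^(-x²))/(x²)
This is a 0/0 indeterminate form.

Apply L'Hôpital's rule: differentiate numerator and denominator separately.
  f(x) = 1 - e^(-x^2)   ⇒   f'(x) = 2·x·e^(-x^2)
  g(x) = x^2   ⇒   g'(x) = 2·x
  lim(x→0) f'(x)/g'(x) = lim(x→0) (2·x·e^(-x^2))/(2·x)
  = 1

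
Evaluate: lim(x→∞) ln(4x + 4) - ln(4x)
This is an ∞-∞ indeterminate form.

Combine fractions or rationalize to convert ∞-∞ to 0/0 form:
  lim(x→∞) ln(4x + 4) - ln(4x) = 0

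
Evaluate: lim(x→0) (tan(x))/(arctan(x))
This is a 0/0 indeterminate form.

Apply L'Hôpital's rule: differentiate numerator and denominator separately.
  f(x) = tan(x)   ⇒   f'(x) = tan(x)^2 + 1
  g(x) = atan(x)   ⇒   g'(x) = 1/(x^2 + 1)
  lim(x→0) f'(x)/g'(x) = lim(x→0) (tan(x)^2 + 1)/(1/(x^2 + 1))
  = 1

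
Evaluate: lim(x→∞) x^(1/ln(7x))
This is an exponential indeterminate form.

For exponential indeterminate forms, take the natural log:
  Let L = lim(x→∞) x^(1/ln(7x))
  Then ln(L) = lim(x→∞) [exponent × ln(base)]
  Evaluate using L'Hôpital or standard limits, then exponentiate.
  L = e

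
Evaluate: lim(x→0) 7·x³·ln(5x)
This is a 0·∞ indeterminate form.

Rewrite 0·∞ as a quotient (0/0 or ∞/∞ form), then apply L'Hôpital's rule:
  lim(x→0) 7·x³·ln(5x) = 0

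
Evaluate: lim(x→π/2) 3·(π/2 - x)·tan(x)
This is a 0·∞ indeterminate form.

Rewrite 0·∞ as a quotient (0/0 or ∞/∞ form), then apply L'Hôpital's rule:
  lim(x→π/2) 3·(π/2 - x)·tan(x) = 3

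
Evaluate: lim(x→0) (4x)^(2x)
This is an exponential indeterminate form.

For exponential indeterminate forms, take the natural log:
  Let L = lim(x→0) (4x)^(2x)
  Then ln(L) = lim(x→0) [exponent × ln(base)]
  Evaluate using L'Hôpital or standard limits, then exponentiate.
  L = 1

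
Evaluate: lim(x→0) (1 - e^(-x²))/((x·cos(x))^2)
This is a 0/0 indeterminate form.

Apply L'Hôpital's rule: differentiate numerator and denominator separately.
  f(x) = 1 - e^(-x^2)   ⇒   f'(x) = 2·x·e^(-x^2)
  g(x) = x^2·cos(x)^2   ⇒   g'(x) = -2·x^2·sin(x)·cos(x) + 2·x·cos(x)^2
  lim(x→0) f'(x)/g'(x) = lim(x→0) (2·x·e^(-x^2))/(-2·x^2·sin(x)·cos(x) + 2·x·cos(x)^2)
  = 1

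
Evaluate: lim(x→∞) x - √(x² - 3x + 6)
This is an ∞-∞ indeterminate form.

Combine fractions or rationalize to convert ∞-∞ to 0/0 form:
  lim(x→∞) x - √(x² - 3x + 6) = 3/2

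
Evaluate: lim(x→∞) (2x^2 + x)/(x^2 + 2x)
This is an ∞/∞ indeterminate form.

Apply L'Hôpital's rule: differentiate numerator and denominator separately.
  f(x) = 2·x^2 + x   ⇒   f'(x) = 4·x + 1
  g(x) = x^2 + 2·x   ⇒   g'(x) = 2·x + 2
  lim(x→∞) f'(x)/g'(x) = lim(x→∞) (4·x + 1)/(2·x + 2)
  = 2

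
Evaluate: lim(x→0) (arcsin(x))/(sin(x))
This is a 0/0 indeterminate form.

Apply L'Hôpital's rule: differentiate numerator and denominator separately.
  f(x) = asin(x)   ⇒   f'(x) = 1/sqrt(1 - x^2)
  g(x) = sin(x)   ⇒   g'(x) = cos(x)
  lim(x→0) f'(x)/g'(x) = lim(x→0) (1/sqrt(1 - x^2))/(cos(x))
  = 1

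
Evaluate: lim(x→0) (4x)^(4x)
This is an exponential indeterminate form.

For exponential indeterminate forms, take the natural log:
  Let L = lim(x→0) (4x)^(4x)
  Then ln(L) = lim(x→0) [exponent × ln(base)]
  Evaluate using L'Hôpital or standard limits, then exponentiate.
  L = 1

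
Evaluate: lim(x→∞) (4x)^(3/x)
This is an exponential indeterminate form.

For exponential indeterminate forms, take the natural log:
  Let L = lim(x→∞) (4x)^(3/x)
  Then ln(L) = lim(x→∞) [exponent × ln(base)]
  Evaluate using L'Hôpital or standard limits, then exponentiate.
  L = 1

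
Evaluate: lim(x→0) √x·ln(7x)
This is a 0·∞ indeterminate form.

Rewrite 0·∞ as a quotient (0/0 or ∞/∞ form), then apply L'Hôpital's rule:
  lim(x→0) √x·ln(7x) = 0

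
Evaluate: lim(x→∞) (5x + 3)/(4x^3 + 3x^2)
This is an ∞/∞ indeterminate form.

Apply L'Hôpital's rule: differentiate numerator and denominator separately.
  f(x) = 5·x + 3   ⇒   f'(x) = 5
  g(x) = 4·x^3 + 3·x^2   ⇒   g'(x) = 12·x^2 + 6·x
  lim(x→∞) f'(x)/g'(x) = lim(x→∞) (5)/(12·x^2 + 6·x)
  = 0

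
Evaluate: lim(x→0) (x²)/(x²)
This is a 0/0 indeterminate form.

Apply L'Hôpital's rule: differentiate numerator and denominator separately.
  f(x) = x^2   ⇒   f'(x) = 2·x
  g(x) = x^2   ⇒   g'(x) = 2·x
  lim(x→0) f'(x)/g'(x) = lim(x→0) (2·x)/(2·x)
  = 1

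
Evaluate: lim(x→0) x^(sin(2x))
This is an exponential indeterminate form.

For exponential indeterminate forms, take the natural log:
  Let L = lim(x→0) x^(sin(2x))
  Then ln(L) = lim(x→0) [exponent × ln(base)]
  Evaluate using L'Hôpital or standard limits, then exponentiate.
  L = 1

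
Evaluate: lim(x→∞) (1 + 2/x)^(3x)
This is an exponential indeterminate form.

For exponential indeterminate forms, take the natural log:
  Let L = lim(x→∞) (1 + 2/x)^(3x)
  Then ln(L) = lim(x→∞) [exponent × ln(base)]
  Evaluate using L'Hôpital or standard limits, then exponentiate.
  L = e^(6)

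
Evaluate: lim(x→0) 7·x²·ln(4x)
This is a 0·∞ indeterminate form.

Rewrite 0·∞ as a quotient (0/0 or ∞/∞ form), then apply L'Hôpital's rule:
  lim(x→0) 7·x²·ln(4x) = 0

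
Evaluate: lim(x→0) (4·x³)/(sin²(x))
This is a 0/0 indeterminate form.

Apply L'Hôpital's rule: differentiate numerator and denominator separately.
  f(x) = 4·x^3   ⇒   f'(x) = 12·x^2
  g(x) = sin(x)^2   ⇒   g'(x) = 2·sin(x)·cos(x)
  lim(x→0) f'(x)/g'(x) = lim(x→0) (12·x^2)/(2·sin(x)·cos(x))
  = 0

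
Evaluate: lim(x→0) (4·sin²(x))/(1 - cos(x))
This is a 0/0 indeterminate form.

Apply L'Hôpital's rule: differentiate numerator and denominator separately.
  f(x) = 4·sin(x)^2   ⇒   f'(x) = 8·sin(x)·cos(x)
  g(x) = 1 - cos(x)   ⇒   g'(x) = sin(x)
  lim(x→0) f'(x)/g'(x) = lim(x→0) (8·sin(x)·cos(x))/(sin(x))
  = 8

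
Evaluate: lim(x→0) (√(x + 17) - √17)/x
This is a standard limit.

Factor or rationalize the expression:
  lim(x→0) (√(x + 17) - √17)/x = sqrt(17)/34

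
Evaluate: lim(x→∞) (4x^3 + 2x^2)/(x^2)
This is an ∞/∞ indeterminate form.

Apply L'Hôpital's rule: differentiate numerator and denominator separately.
  f(x) = 4·x^3 + 2·x^2   ⇒   f'(x) = 12·x^2 + 4·x
  g(x) = x^2   ⇒   g'(x) = 2·x
  lim(x→∞) f'(x)/g'(x) = lim(x→∞) (12·x^2 + 4·x)/(2·x)
  = ∞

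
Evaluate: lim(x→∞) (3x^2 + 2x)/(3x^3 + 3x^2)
This is an ∞/∞ indeterminate form.

Apply L'Hôpital's rule: differentiate numerator and denominator separately.
  f(x) = 3·x^2 + 2·x   ⇒   f'(x) = 6·x + 2
  g(x) = 3·x^3 + 3·x^2   ⇒   g'(x) = 9·x^2 + 6·x
  lim(x→∞) f'(x)/g'(x) = lim(x→∞) (6·x + 2)/(9·x^2 + 6·x)
  = 0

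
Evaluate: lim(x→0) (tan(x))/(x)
This is a 0/0 indeterminate form.

Apply L'Hôpital's rule: differentiate numerator and denominator separately.
  f(x) = tan(x)   ⇒   f'(x) = tan(x)^2 + 1
  g(x) = x   ⇒   g'(x) = 1
  lim(x→0) f'(x)/g'(x) = lim(x→0) (tan(x)^2 + 1)/(1)
  = 1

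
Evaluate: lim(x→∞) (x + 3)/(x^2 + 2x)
This is an ∞/∞ indeterminate form.

Apply L'Hôpital's rule: differentiate numerator and denominator separately.
  f(x) = x + 3   ⇒   f'(x) = 1
  g(x) = x^2 + 2·x   ⇒   g'(x) = 2·x + 2
  lim(x→∞) f'(x)/g'(x) = lim(x→∞) (1)/(2·x + 2)
  = 0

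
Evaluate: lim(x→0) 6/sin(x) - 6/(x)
This is an ∞-∞ indeterminate form.

Combine fractions or rationalize to convert ∞-∞ to 0/0 form:
  lim(x→0) 6/sin(x) - 6/(x) = 0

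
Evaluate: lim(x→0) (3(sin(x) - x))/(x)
This is a 0/0 indeterminate form.

Apply L'Hôpital's rule: differentiate numerator and denominator separately.
  f(x) = -3·x + 3·sin(x)   ⇒   f'(x) = 3·cos(x) - 3
  g(x) = x   ⇒   g'(x) = 1
  lim(x→0) f'(x)/g'(x) = lim(x→0) (3·cos(x) - 3)/(1)
  = 0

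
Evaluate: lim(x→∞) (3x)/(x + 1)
This is an ∞/∞ indeterminate form.

Apply L'Hôpital's rule: differentiate numerator and denominator separately.
  f(x) = 3·x   ⇒   f'(x) = 3
  g(x) = x + 1   ⇒   g'(x) = 1
  lim(x→∞) f'(x)/g'(x) = lim(x→∞) (3)/(1)
  = 3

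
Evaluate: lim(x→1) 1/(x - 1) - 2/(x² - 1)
This is an ∞-∞ indeterminate form.

Combine fractions or rationalize to convert ∞-∞ to 0/0 form:
  lim(x→1) 1/(x - 1) - 2/(x² - 1) = 1/2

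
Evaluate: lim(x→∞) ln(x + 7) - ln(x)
This is an ∞-∞ indeterminate form.

Combine fractions or rationalize to convert ∞-∞ to 0/0 form:
  lim(x→∞) ln(x + 7) - ln(x) = 0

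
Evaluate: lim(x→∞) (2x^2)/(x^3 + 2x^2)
This is an ∞/∞ indeterminate form.

Apply L'Hôpital's rule: differentiate numerator and denominator separately.
  f(x) = 2·x^2   ⇒   f'(x) = 4·x
  g(x) = x^3 + 2·x^2   ⇒   g'(x) = 3·x^2 + 4·x
  lim(x→∞) f'(x)/g'(x) = lim(x→∞) (4·x)/(3·x^2 + 4·x)
  = 0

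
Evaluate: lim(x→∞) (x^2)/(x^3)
This is an ∞/∞ indeterminate form.

Apply L'Hôpital's rule: differentiate numerator and denominator separately.
  f(x) = x^2   ⇒   f'(x) = 2·x
  g(x) = x^3   ⇒   g'(x) = 3·x^2
  lim(x→∞) f'(x)/g'(x) = lim(x→∞) (2·x)/(3·x^2)
  = 0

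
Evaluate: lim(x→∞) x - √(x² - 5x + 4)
This is an ∞-∞ indeterminate form.

Combine fractions or rationalize to convert ∞-∞ to 0/0 form:
  lim(x→∞) x - √(x² - 5x + 4) = 5/2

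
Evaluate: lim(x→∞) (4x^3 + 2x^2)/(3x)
This is an ∞/∞ indeterminate form.

Apply L'Hôpital's rule: differentiate numerator and denominator separately.
  f(x) = 4·x^3 + 2·x^2   ⇒   f'(x) = 12·x^2 + 4·x
  g(x) = 3·x   ⇒   g'(x) = 3
  lim(x→∞) f'(x)/g'(x) = lim(x→∞) (12·x^2 + 4·x)/(3)
  = ∞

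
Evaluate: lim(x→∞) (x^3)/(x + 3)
This is an ∞/∞ indeterminate form.

Apply L'Hôpital's rule: differentiate numerator and denominator separately.
  f(x) = x^3   ⇒   f'(x) = 3·x^2
  g(x) = x + 3   ⇒   g'(x) = 1
  lim(x→∞) f'(x)/g'(x) = lim(x→∞) (3·x^2)/(1)
  = ∞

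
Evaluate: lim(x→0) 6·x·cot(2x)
This is a 0·∞ indeterminate form.

Rewrite 0·∞ as a quotient (0/0 or ∞/∞ form), then apply L'Hôpital's rule:
  lim(x→0) 6·x·cot(2x) = 3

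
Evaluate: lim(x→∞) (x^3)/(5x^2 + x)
This is an ∞/∞ indeterminate form.

Apply L'Hôpital's rule: differentiate numerator and denominator separately.
  f(x) = x^3   ⇒   f'(x) = 3·x^2
  g(x) = 5·x^2 + x   ⇒   g'(x) = 10·x + 1
  lim(x→∞) f'(x)/g'(x) = lim(x→∞) (3·x^2)/(10·x + 1)
  = ∞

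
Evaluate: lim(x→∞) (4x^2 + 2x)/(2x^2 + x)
This is an ∞/∞ indeterminate form.

Apply L'Hôpital's rule: differentiate numerator and denominator separately.
  f(x) = 4·x^2 + 2·x   ⇒   f'(x) = 8·x + 2
  g(x) = 2·x^2 + x   ⇒   g'(x) = 4·x + 1
  lim(x→∞) f'(x)/g'(x) = lim(x→∞) (8·x + 2)/(4·x + 1)
  = 2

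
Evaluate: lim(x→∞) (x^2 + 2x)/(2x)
This is an ∞/∞ indeterminate form.

Apply L'Hôpital's rule: differentiate numerator and denominator separately.
  f(x) = x^2 + 2·x   ⇒   f'(x) = 2·x + 2
  g(x) = 2·x   ⇒   g'(x) = 2
  lim(x→∞) f'(x)/g'(x) = lim(x→∞) (2·x + 2)/(2)
  = ∞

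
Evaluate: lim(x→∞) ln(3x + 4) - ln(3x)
This is an ∞-∞ indeterminate form.

Combine fractions or rationalize to convert ∞-∞ to 0/0 form:
  lim(x→∞) ln(3x + 4) - ln(3x) = 0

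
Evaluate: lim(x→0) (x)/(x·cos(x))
This is a 0/0 indeterminate form.

Apply L'Hôpital's rule: differentiate numerator and denominator separately.
  f(x) = x   ⇒   f'(x) = 1
  g(x) = x·cos(x)   ⇒   g'(x) = -x·sin(x) + cos(x)
  lim(x→0) f'(x)/g'(x) = lim(x→0) (1)/(-x·sin(x) + cos(x))
  = 1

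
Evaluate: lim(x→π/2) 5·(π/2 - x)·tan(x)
This is a 0·∞ indeterminate form.

Rewrite 0·∞ as a quotient (0/0 or ∞/∞ form), then apply L'Hôpital's rule:
  lim(x→π/2) 5·(π/2 - x)·tan(x) = 5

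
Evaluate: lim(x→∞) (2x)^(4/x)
This is an exponential indeterminate form.

For exponential indeterminate forms, take the natural log:
  Let L = lim(x→∞) (2x)^(4/x)
  Then ln(L) = lim(x→∞) [exponent × ln(base)]
  Evaluate using L'Hôpital or standard limits, then exponentiate.
  L = 1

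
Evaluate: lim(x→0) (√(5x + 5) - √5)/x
This is a standard limit.

Factor or rationalize the expression:
  lim(x→0) (√(5x + 5) - √5)/x = sqrt(5)/2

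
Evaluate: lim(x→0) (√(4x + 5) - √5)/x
This is a standard limit.

Factor or rationalize the expression:
  lim(x→0) (√(4x + 5) - √5)/x = 2·sqrt(5)/5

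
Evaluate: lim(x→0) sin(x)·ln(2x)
This is a 0·∞ indeterminate form.

Rewrite 0·∞ as a quotient (0/0 or ∞/∞ form), then apply L'Hôpital's rule:
  lim(x→0) sin(x)·ln(2x) = 0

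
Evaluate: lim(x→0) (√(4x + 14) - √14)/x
This is a standard limit.

Factor or rationalize the expression:
  lim(x→0) (√(4x + 14) - √14)/x = sqrt(14)/7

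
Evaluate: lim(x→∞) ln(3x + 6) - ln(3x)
This is an ∞-∞ indeterminate form.

Combine fractions or rationalize to convert ∞-∞ to 0/0 form:
  lim(x→∞) ln(3x + 6) - ln(3x) = 0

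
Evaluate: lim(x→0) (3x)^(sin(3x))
This is an exponential indeterminate form.

For exponential indeterminate forms, take the natural log:
  Let L = lim(x→0) (3x)^(sin(3x))
  Then ln(L) = lim(x→0) [exponent × ln(base)]
  Evaluate using L'Hôpital or standard limits, then exponentiate.
  L = 1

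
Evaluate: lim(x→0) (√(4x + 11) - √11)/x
This is a standard limit.

Factor or rationalize the expression:
  lim(x→0) (√(4x + 11) - √11)/x = 2·sqrt(11)/11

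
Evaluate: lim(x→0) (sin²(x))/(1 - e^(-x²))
This is a 0/0 indeterminate form.

Apply L'Hôpital's rule: differentiate numerator and denominator separately.
  f(x) = sin(x)^2   ⇒   f'(x) = 2·sin(x)·cos(x)
  g(x) = 1 - e^(-x^2)   ⇒   g'(x) = 2·x·e^(-x^2)
  lim(x→0) f'(x)/g'(x) = lim(x→0) (2·sin(x)·cos(x))/(2·x·e^(-x^2))
  = 1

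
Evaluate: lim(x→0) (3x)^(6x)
This is an exponential indeterminate form.

For exponential indeterminate forms, take the natural log:
  Let L = lim(x→0) (3x)^(6x)
  Then ln(L) = lim(x→0) [exponent × ln(base)]
  Evaluate using L'Hôpital or standard limits, then exponentiate.
  L = 1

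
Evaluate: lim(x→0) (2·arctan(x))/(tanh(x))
This is a 0/0 indeterminate form.

Apply L'Hôpital's rule: differentiate numerator and denominator separately.
  f(x) = 2·atan(x)   ⇒   f'(x) = 2/(x^2 + 1)
  g(x) = tanh(x)   ⇒   g'(x) = 1 - tanh(x)^2
  lim(x→0) f'(x)/g'(x) = lim(x→0) (2/(x^2 + 1))/(1 - tanh(x)^2)
  = 2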